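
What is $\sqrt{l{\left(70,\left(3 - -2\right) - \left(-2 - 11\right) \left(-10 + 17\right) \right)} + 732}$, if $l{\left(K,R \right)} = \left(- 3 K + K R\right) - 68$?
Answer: $\sqrt{7174} \approx 84.699$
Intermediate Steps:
$l{\left(K,R \right)} = -68 - 3 K + K R$
$\sqrt{l{\left(70,\left(3 - -2\right) - \left(-2 - 11\right) \left(-10 + 17\right) \right)} + 732} = \sqrt{\left(-68 - 210 + 70 \left(\left(3 - -2\right) - \left(-2 - 11\right) \left(-10 + 17\right)\right)\right) + 732} = \sqrt{\left(-68 - 210 + 70 \left(\left(3 + 2\right) - \left(-13\right) 7\right)\right) + 732} = \sqrt{\left(-68 - 210 + 70 \left(5 - -91\right)\right) + 732} = \sqrt{\left(-68 - 210 + 70 \left(5 + 91\right)\right) + 732} = \sqrt{\left(-68 - 210 + 70 \cdot 96\right) + 732} = \sqrt{\left(-68 - 210 + 6720\right) + 732} = \sqrt{6442 + 732} = \sqrt{7174}$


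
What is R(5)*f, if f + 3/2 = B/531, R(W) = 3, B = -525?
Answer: -881/118 ≈ -7.4661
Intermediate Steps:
f = -881/354 (f = -3/2 - 525/531 = -3/2 - 525*1/531 = -3/2 - 175/177 = -881/354 ≈ -2.4887)
R(5)*f = 3*(-881/354) = -881/118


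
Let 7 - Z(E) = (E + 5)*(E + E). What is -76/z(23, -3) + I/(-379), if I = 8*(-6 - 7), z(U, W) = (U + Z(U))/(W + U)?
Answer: 353456/238391 ≈ 1.4827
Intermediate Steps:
Z(E) = 7 - 2*E*(5 + E) (Z(E) = 7 - (E + 5)*(E + E) = 7 - (5 + E)*2*E = 7 - 2*E*(5 + E))
z(U, W) = (7 - 9*U - 2*U**2)/(U + W) (z(U, W) = (U + (7 - 10*U - 2*U**2))/(W + U) = (7 - 9*U - 2*U**2)/(U + W))
I = -104 (I = 8*(-13) = -104)
-76/z(23, -3) + I/(-379) = -76*(23 - 3)/(7 - 9*23 - 2*23**2) - 104/(-379) = -76*20/(7 - 207 - 2*529) - 104*(-1/379) = -76*20/(7 - 207 - 1058) + 104/379 = -76/((1/20)*(-1258)) + 104/379 = -76/(-629/10) + 104/379 = -76*(-10/629) + 104/379 = 760/629 + 104/379 = 353456/238391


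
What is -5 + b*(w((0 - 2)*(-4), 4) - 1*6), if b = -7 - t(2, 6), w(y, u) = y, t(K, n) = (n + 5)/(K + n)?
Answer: -87/4 ≈ -21.750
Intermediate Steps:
t(K, n) = (5 + n)/(K + n)
b = -67/8 (b = -7 - (5 + 6)/(2 + 6) = -7 - 11/8 = -67/8 ≈ -8.3750)
-5 + b*(w((0 - 2)*(-4), 4) - 1*6) = -5 - 67*((0 - 2)*(-4) - 1*6)/8 = -5 - 67*(-2*(-4) - 6)/8 = -5 - 67*(8 - 6)/8 = -5 - 67/8*2 = -5 - 67/4 = -87/4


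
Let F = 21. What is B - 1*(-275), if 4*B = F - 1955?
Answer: -417/2 ≈ -208.50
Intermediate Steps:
B = -967/2 (B = (21 - 1955)/4 = (¼)*(-1934) = -967/2 ≈ -483.50)
B - 1*(-275) = -967/2 - 1*(-275) = -967/2 + 275 = -417/2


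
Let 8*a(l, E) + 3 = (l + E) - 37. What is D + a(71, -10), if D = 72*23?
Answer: 13269/8 ≈ 1658.6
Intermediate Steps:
a(l, E) = -5 + E/8 + l/8 (a(l, E) = -3/8 + ((l + E) - 37)/8 = -3/8 + ((E + l) - 37)/8 = -3/8 + (-37 + E + l)/8 = -3/8 + (-37/8 + E/8 + l/8) = -5 + E/8 + l/8)
D = 1656
D + a(71, -10) = 1656 + (-5 + (⅛)*(-10) + (⅛)*71) = 1656 + (-5 - 5/4 + 71/8) = 1656 + 21/8 = 13269/8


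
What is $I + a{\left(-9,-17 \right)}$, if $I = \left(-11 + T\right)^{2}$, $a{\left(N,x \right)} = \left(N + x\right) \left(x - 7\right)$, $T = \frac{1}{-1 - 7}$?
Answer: $\frac{47857}{64} \approx 747.77$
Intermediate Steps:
$T = - \frac{1}{8}$ ($T = \frac{1}{-8} = - \frac{1}{8} \approx -0.125$)
$a{\left(N,x \right)} = \left(-7 + x\right) \left(N + x\right)$ ($a{\left(N,x \right)} = \left(N + x\right) \left(-7 + x\right) = \left(-7 + x\right) \left(N + x\right)$)
$I = \frac{7921}{64}$ ($I = \left(-11 - \frac{1}{8}\right)^{2} = \left(- \frac{89}{8}\right)^{2} = \frac{7921}{64} \approx 123.77$)
$I + a{\left(-9,-17 \right)} = \frac{7921}{64} - \left(-335 - 289\right) = \frac{7921}{64} + \left(289 + 63 + 119 + 153\right) = \frac{7921}{64} + 624 = \frac{47857}{64}$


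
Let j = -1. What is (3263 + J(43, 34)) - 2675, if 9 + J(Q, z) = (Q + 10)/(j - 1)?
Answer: 1105/2 ≈ 552.50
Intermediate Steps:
J(Q, z) = -14 - Q/2 (J(Q, z) = -9 + (Q + 10)/(-1 - 1) = -9 + (10 + Q)/(-2) = -9 + (10 + Q)*(-½) = -9 + (-5 - Q/2) = -14 - Q/2)
(3263 + J(43, 34)) - 2675 = (3263 + (-14 - ½*43)) - 2675 = (3263 + (-14 - 43/2)) - 2675 = (3263 - 71/2) - 2675 = 6455/2 - 2675 = 1105/2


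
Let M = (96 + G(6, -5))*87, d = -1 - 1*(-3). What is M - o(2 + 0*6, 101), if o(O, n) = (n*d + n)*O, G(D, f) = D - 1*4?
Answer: 7920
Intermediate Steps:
G(D, f) = -4 + D (G(D, f) = D - 4 = -4 + D)
d = 2 (d = -1 + 3 = 2)
o(O, n) = 3*O*n (o(O, n) = (n*2 + n)*O = (2*n + n)*O = (3*n)*O = 3*O*n)
M = 8526 (M = (96 + (-4 + 6))*87 = (96 + 2)*87 = 98*87 = 8526)
M - o(2 + 0*6, 101) = 8526 - 3*(2 + 0*6)*101 = 8526 - 3*(2 + 0)*101 = 8526 - 3*2*101 = 8526 - 1*606 = 8526 - 606 = 7920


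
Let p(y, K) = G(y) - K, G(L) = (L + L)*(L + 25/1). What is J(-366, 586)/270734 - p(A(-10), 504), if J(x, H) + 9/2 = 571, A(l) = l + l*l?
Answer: -10935486595/541468 ≈ -20196.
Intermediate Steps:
A(l) = l + l²
G(L) = 2*L*(25 + L) (G(L) = (2*L)*(L + 25*1) = (2*L)*(L + 25) = (2*L)*(25 + L) = 2*L*(25 + L))
J(x, H) = 1133/2 (J(x, H) = -9/2 + 571 = 1133/2)
p(y, K) = -K + 2*y*(25 + y) (p(y, K) = 2*y*(25 + y) - K = -K + 2*y*(25 + y))
J(-366, 586)/270734 - p(A(-10), 504) = (1133/2)/270734 - (-1*504 + 2*(-10*(1 - 10))*(25 - 10*(1 - 10))) = (1133/2)*(1/270734) - (-504 + 2*(-10*(-9))*(25 - 10*(-9))) = 1133/541468 - (-504 + 2*90*(25 + 90)) = 1133/541468 - (-504 + 2*90*115) = 1133/541468 - (-504 + 20700) = 1133/541468 - 1*20196 = 1133/541468 - 20196 = -10935486595/541468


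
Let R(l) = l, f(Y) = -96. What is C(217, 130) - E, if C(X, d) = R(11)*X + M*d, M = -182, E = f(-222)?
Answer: -21177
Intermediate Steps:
E = -96
C(X, d) = -182*d + 11*X (C(X, d) = 11*X - 182*d = -182*d + 11*X)
C(217, 130) - E = (-182*130 + 11*217) - 1*(-96) = (-23660 + 2387) + 96 = -21273 + 96 = -21177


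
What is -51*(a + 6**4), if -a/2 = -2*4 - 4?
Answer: -67320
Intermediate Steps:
a = 24 (a = -2*(-2*4 - 4) = -2*(-8 - 4) = -2*(-12) = 24)
-51*(a + 6**4) = -51*(24 + 6**4) = -51*(24 + 1296) = -51*1320 = -67320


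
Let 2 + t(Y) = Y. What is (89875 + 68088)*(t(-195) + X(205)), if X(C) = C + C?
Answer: 33646119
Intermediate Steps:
t(Y) = -2 + Y
X(C) = 2*C
(89875 + 68088)*(t(-195) + X(205)) = (89875 + 68088)*((-2 - 195) + 2*205) = 157963*(-197 + 410) = 157963*213 = 33646119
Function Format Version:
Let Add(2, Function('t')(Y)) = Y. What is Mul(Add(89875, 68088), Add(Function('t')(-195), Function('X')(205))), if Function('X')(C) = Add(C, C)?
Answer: 33646119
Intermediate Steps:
Function('t')(Y) = Add(-2, Y)
Function('X')(C) = Mul(2, C)
Mul(Add(89875, 68088), Add(Function('t')(-195), Function('X')(205))) = Mul(Add(89875, 68088), Add(Add(-2, -195), Mul(2, 205))) = Mul(157963, Add(-197, 410)) = Mul(157963, 213) = 33646119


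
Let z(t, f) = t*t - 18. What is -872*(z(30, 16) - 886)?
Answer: 3488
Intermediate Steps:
z(t, f) = -18 + t**2 (z(t, f) = t**2 - 18 = -18 + t**2)
-872*(z(30, 16) - 886) = -872*((-18 + 30**2) - 886) = -872*((-18 + 900) - 886) = -872*(882 - 886) = -872*(-4) = 3488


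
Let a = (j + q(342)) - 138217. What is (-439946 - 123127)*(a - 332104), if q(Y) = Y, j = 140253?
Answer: 185659807998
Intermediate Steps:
a = 2378 (a = (140253 + 342) - 138217 = 140595 - 138217 = 2378)
(-439946 - 123127)*(a - 332104) = (-439946 - 123127)*(2378 - 332104) = -563073*(-329726) = 185659807998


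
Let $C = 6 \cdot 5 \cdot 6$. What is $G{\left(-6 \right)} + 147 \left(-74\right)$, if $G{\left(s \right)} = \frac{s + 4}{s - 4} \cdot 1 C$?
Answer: $-10842$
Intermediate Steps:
$C = 180$ ($C = 30 \cdot 6 = 180$)
$G{\left(s \right)} = \frac{180 \left(4 + s\right)}{-4 + s}$ ($G{\left(s \right)} = \frac{s + 4}{s - 4} \cdot 1 \cdot 180 = \frac{4 + s}{-4 + s} 1 \cdot 180 = \frac{4 + s}{-4 + s} 180 = \frac{180 \left(4 + s\right)}{-4 + s}$)
$G{\left(-6 \right)} + 147 \left(-74\right) = \frac{180 \left(4 - 6\right)}{-4 - 6} + 147 \left(-74\right) = 180 \frac{1}{-10} \left(-2\right) - 10878 = 180 \left(- \frac{1}{10}\right) \left(-2\right) - 10878 = 36 - 10878 = -10842$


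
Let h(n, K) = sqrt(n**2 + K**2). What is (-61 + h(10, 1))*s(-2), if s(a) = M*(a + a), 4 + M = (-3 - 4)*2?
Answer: -4392 + 72*sqrt(101) ≈ -3668.4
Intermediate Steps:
M = -18 (M = -4 + (-3 - 4)*2 = -4 - 7*2 = -4 - 14 = -18)
h(n, K) = sqrt(K**2 + n**2)
s(a) = -36*a (s(a) = -18*(a + a) = -36*a)
(-61 + h(10, 1))*s(-2) = (-61 + sqrt(1**2 + 10**2))*(-36*(-2)) = (-61 + sqrt(1 + 100))*72 = (-61 + sqrt(101))*72 = -4392 + 72*sqrt(101)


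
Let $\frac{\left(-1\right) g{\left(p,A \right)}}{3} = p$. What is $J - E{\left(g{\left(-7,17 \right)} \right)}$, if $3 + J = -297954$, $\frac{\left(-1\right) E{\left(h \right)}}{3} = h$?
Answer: $-297894$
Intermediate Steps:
$g{\left(p,A \right)} = - 3 p$
$E{\left(h \right)} = - 3 h$
$J = -297957$ ($J = -3 - 297954 = -297957$)
$J - E{\left(g{\left(-7,17 \right)} \right)} = -297957 - - 3 \left(\left(-3\right) \left(-7\right)\right) = -297957 - \left(-3\right) 21 = -297957 - -63 = -297957 + 63 = -297894$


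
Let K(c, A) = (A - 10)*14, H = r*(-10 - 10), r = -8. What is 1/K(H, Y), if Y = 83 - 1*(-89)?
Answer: 1/2268 ≈ 0.00044092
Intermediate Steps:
H = 160 (H = -8*(-10 - 10) = -8*(-20) = 160)
Y = 172 (Y = 83 + 89 = 172)
K(c, A) = -140 + 14*A (K(c, A) = (-10 + A)*14 = -140 + 14*A)
1/K(H, Y) = 1/(-140 + 14*172) = 1/(-140 + 2408) = 1/2268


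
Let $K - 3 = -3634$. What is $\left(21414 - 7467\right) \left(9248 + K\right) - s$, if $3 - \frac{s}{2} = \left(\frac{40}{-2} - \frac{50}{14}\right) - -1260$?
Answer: $\frac{548399361}{7} \approx 7.8343 \cdot 10^{7}$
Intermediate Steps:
$K = -3631$ ($K = 3 - 3634 = -3631$)
$s = - \frac{17268}{7}$ ($s = 6 - 2 \left(\left(\frac{40}{-2} - \frac{50}{14}\right) - -1260\right) = 6 - 2 \left(\left(40 \left(- \frac{1}{2}\right) - \frac{25}{7}\right) + 1260\right) = 6 - 2 \left(\left(-20 - \frac{25}{7}\right) + 1260\right) = 6 - 2 \left(- \frac{165}{7} + 1260\right) = 6 - \frac{17310}{7} = - \frac{17268}{7} \approx -2466.9$)
$\left(21414 - 7467\right) \left(9248 + K\right) - s = \left(21414 - 7467\right) \left(9248 - 3631\right) - - \frac{17268}{7} = 13947 \cdot 5617 + \frac{17268}{7} = 78340299 + \frac{17268}{7} = \frac{548399361}{7}$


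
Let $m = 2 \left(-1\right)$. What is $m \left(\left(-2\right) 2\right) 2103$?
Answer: $16824$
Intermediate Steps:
$m = -2$
$m \left(\left(-2\right) 2\right) 2103 = - 2 \left(\left(-2\right) 2\right) 2103 = \left(-2\right) \left(-4\right) 2103 = 8 \cdot 2103 = 16824$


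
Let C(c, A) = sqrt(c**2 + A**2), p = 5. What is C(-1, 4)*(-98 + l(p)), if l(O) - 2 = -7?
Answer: -103*sqrt(17) ≈ -424.68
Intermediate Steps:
l(O) = -5 (l(O) = 2 - 7 = -5)
C(c, A) = sqrt(A**2 + c**2)
C(-1, 4)*(-98 + l(p)) = sqrt(4**2 + (-1)**2)*(-98 - 5) = sqrt(16 + 1)*(-103) = sqrt(17)*(-103) = -103*sqrt(17)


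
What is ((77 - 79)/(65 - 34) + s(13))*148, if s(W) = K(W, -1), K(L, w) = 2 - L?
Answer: -50764/31 ≈ -1637.5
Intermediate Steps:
s(W) = 2 - W
((77 - 79)/(65 - 34) + s(13))*148 = ((77 - 79)/(65 - 34) + (2 - 1*13))*148 = (-2/31 + (2 - 13))*148 = (-2*1/31 - 11)*148 = (-2/31 - 11)*148 = -343/31*148 = -50764/31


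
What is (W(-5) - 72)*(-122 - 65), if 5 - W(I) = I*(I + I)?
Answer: 21879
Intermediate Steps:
W(I) = 5 - 2*I² (W(I) = 5 - I*(I + I) = 5 - I*2*I = 5 - 2*I²)
(W(-5) - 72)*(-122 - 65) = ((5 - 2*(-5)²) - 72)*(-122 - 65) = ((5 - 2*25) - 72)*(-187) = ((5 - 50) - 72)*(-187) = (-45 - 72)*(-187) = -117*(-187) = 21879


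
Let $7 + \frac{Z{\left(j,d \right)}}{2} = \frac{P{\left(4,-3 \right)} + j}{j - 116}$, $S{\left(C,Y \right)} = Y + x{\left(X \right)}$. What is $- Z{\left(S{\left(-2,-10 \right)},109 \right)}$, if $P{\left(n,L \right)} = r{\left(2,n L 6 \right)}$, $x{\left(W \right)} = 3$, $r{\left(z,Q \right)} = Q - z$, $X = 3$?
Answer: $\frac{520}{41} \approx 12.683$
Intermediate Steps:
$P{\left(n,L \right)} = -2 + 6 L n$ ($P{\left(n,L \right)} = n L 6 - 2 = L n 6 - 2 = 6 L n - 2 = -2 + 6 L n$)
$S{\left(C,Y \right)} = 3 + Y$ ($S{\left(C,Y \right)} = Y + 3 = 3 + Y$)
$Z{\left(j,d \right)} = -14 + \frac{2 \left(-74 + j\right)}{-116 + j}$ ($Z{\left(j,d \right)} = -14 + 2 \frac{\left(-2 + 6 \left(-3\right) 4\right) + j}{j - 116} = -14 + 2 \frac{\left(-2 - 72\right) + j}{-116 + j} = -14 + 2 \frac{-74 + j}{-116 + j} = -14 + \frac{2 \left(-74 + j\right)}{-116 + j}$)
$- Z{\left(S{\left(-2,-10 \right)},109 \right)} = - \frac{12 \left(123 - \left(3 - 10\right)\right)}{-116 + \left(3 - 10\right)} = - \frac{12 \left(123 - -7\right)}{-116 - 7} = - \frac{12 \left(123 + 7\right)}{-123} = - \frac{12 \left(-1\right) 130}{123} = \left(-1\right) \left(- \frac{520}{41}\right) = \frac{520}{41}$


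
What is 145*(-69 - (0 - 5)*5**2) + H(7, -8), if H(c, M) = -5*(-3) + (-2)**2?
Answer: 8139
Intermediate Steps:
H(c, M) = 19 (H(c, M) = 15 + 4 = 19)
145*(-69 - (0 - 5)*5**2) + H(7, -8) = 145*(-69 - (0 - 5)*5**2) + 19 = 145*(-69 - (-5)*25) + 19 = 145*(-69 - 1*(-125)) + 19 = 145*(-69 + 125) + 19 = 145*56 + 19 = 8120 + 19 = 8139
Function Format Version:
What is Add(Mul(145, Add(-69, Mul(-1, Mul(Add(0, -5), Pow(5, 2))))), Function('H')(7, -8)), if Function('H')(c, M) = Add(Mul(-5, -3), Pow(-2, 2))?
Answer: 8139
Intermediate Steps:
Function('H')(c, M) = 19 (Function('H')(c, M) = Add(15, 4) = 19)
Add(Mul(145, Add(-69, Mul(-1, Mul(Add(0, -5), Pow(5, 2))))), Function('H')(7, -8)) = Add(Mul(145, Add(-69, Mul(-1, Mul(Add(0, -5), Pow(5, 2))))), 19) = Add(Mul(145, Add(-69, Mul(-1, Mul(-5, 25)))), 19) = Add(Mul(145, Add(-69, Mul(-1, -125))), 19) = Add(Mul(145, Add(-69, 125)), 19) = Add(Mul(145, 56), 19) = Add(8120, 19) = 8139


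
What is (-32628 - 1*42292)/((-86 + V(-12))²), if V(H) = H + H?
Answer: -3746/605 ≈ -6.1917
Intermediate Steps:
V(H) = 2*H
(-32628 - 1*42292)/((-86 + V(-12))²) = (-32628 - 1*42292)/((-86 + 2*(-12))²) = (-32628 - 42292)/((-86 - 24)²) = -74920/((-110)²) = -74920/12100 = -74920*1/12100 = -3746/605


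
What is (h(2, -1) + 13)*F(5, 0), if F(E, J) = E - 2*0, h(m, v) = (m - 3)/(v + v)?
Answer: 135/2 ≈ 67.500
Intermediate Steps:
h(m, v) = (-3 + m)/(2*v) (h(m, v) = (-3 + m)/((2*v)) = (-3 + m)*(1/(2*v)) = (-3 + m)/(2*v))
F(E, J) = E (F(E, J) = E + 0 = E)
(h(2, -1) + 13)*F(5, 0) = ((½)*(-3 + 2)/(-1) + 13)*5 = ((½)*(-1)*(-1) + 13)*5 = (½ + 13)*5 = (27/2)*5 = 135/2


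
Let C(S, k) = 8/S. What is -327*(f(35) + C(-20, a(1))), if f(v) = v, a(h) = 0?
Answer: -56571/5 ≈ -11314.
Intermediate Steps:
-327*(f(35) + C(-20, a(1))) = -327*(35 + 8/(-20)) = -327*(35 + 8*(-1/20)) = -327*(35 - 2/5) = -327*173/5 = -56571/5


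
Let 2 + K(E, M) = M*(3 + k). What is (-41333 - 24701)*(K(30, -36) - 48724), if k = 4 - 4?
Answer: 3224704356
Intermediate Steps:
k = 0
K(E, M) = -2 + 3*M (K(E, M) = -2 + M*(3 + 0) = -2 + M*3 = -2 + 3*M)
(-41333 - 24701)*(K(30, -36) - 48724) = (-41333 - 24701)*((-2 + 3*(-36)) - 48724) = -66034*((-2 - 108) - 48724) = -66034*(-110 - 48724) = -66034*(-48834) = 3224704356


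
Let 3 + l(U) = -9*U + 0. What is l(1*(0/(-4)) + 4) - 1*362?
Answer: -401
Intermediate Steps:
l(U) = -3 - 9*U (l(U) = -3 + (-9*U + 0) = -3 - 9*U)
l(1*(0/(-4)) + 4) - 1*362 = (-3 - 9*(1*(0/(-4)) + 4)) - 1*362 = (-3 - 9*(1*(0*(-¼)) + 4)) - 362 = (-3 - 9*(1*0 + 4)) - 362 = (-3 - 9*(0 + 4)) - 362 = (-3 - 9*4) - 362 = (-3 - 36) - 362 = -39 - 362 = -401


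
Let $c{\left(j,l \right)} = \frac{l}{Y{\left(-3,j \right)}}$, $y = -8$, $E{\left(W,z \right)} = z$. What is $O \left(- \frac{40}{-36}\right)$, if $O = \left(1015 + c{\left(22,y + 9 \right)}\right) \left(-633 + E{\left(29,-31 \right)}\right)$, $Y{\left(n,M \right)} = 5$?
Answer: $-748992$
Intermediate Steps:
$c{\left(j,l \right)} = \frac{l}{5}$
$O = - \frac{3370464}{5}$ ($O = \left(1015 + \frac{-8 + 9}{5}\right) \left(-633 - 31\right) = \left(1015 + \frac{1}{5} \cdot 1\right) \left(-664\right) = \left(1015 + \frac{1}{5}\right) \left(-664\right) = \frac{5076}{5} \left(-664\right) = - \frac{3370464}{5} \approx -6.7409 \cdot 10^{5}$)
$O \left(- \frac{40}{-36}\right) = - \frac{3370464 \left(- \frac{40}{-36}\right)}{5} = - \frac{3370464 \left(\left(-40\right) \left(- \frac{1}{36}\right)\right)}{5} = \left(- \frac{3370464}{5}\right) \frac{10}{9} = -748992$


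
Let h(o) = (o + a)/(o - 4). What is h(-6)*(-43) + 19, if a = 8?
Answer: 138/5 ≈ 27.600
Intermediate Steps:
h(o) = (8 + o)/(-4 + o) (h(o) = (o + 8)/(o - 4) = (8 + o)/(-4 + o))
h(-6)*(-43) + 19 = ((8 - 6)/(-4 - 6))*(-43) + 19 = (2/(-10))*(-43) + 19 = -1/10*2*(-43) + 19 = -1/5*(-43) + 19 = 43/5 + 19 = 138/5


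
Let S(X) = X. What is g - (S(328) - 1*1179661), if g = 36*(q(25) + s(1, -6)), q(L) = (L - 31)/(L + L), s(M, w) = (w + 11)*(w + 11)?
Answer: 29505717/25 ≈ 1.1802e+6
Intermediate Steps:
s(M, w) = (11 + w)² (s(M, w) = (11 + w)*(11 + w) = (11 + w)²)
q(L) = (-31 + L)/(2*L) (q(L) = (-31 + L)/((2*L)) = (-31 + L)*(1/(2*L)) = (-31 + L)/(2*L))
g = 22392/25 (g = 36*((½)*(-31 + 25)/25 + (11 - 6)²) = 36*((½)*(1/25)*(-6) + 5²) = 36*(-3/25 + 25) = 36*(622/25) = 22392/25 ≈ 895.68)
g - (S(328) - 1*1179661) = 22392/25 - (328 - 1*1179661) = 22392/25 - (328 - 1179661) = 22392/25 - 1*(-1179333) = 22392/25 + 1179333 = 29505717/25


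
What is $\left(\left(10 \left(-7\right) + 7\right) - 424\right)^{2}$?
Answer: $237169$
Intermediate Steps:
$\left(\left(10 \left(-7\right) + 7\right) - 424\right)^{2} = \left(\left(-70 + 7\right) - 424\right)^{2} = \left(-63 - 424\right)^{2} = \left(-487\right)^{2} = 237169$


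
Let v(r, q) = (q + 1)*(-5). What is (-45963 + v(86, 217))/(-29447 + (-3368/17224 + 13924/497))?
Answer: 50348639173/31479728192 ≈ 1.5994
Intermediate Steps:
v(r, q) = -5 - 5*q (v(r, q) = (1 + q)*(-5) = -5 - 5*q)
(-45963 + v(86, 217))/(-29447 + (-3368/17224 + 13924/497)) = (-45963 + (-5 - 5*217))/(-29447 + (-3368/17224 + 13924/497)) = (-45963 + (-5 - 1085))/(-29447 + (-3368*1/17224 + 13924*(1/497))) = (-45963 - 1090)/(-29447 + (-421/2153 + 13924/497)) = -47053/(-29447 + 29769135/1070041) = -47053/(-31479728192/1070041) = -47053*(-1070041/31479728192) = 50348639173/31479728192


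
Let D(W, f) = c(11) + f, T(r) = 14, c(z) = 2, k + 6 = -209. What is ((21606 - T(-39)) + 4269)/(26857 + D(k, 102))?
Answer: 2351/2451 ≈ 0.95920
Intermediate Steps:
k = -215 (k = -6 - 209 = -215)
D(W, f) = 2 + f
((21606 - T(-39)) + 4269)/(26857 + D(k, 102)) = ((21606 - 1*14) + 4269)/(26857 + (2 + 102)) = ((21606 - 14) + 4269)/(26857 + 104) = (21592 + 4269)/26961 = 25861*(1/26961) = 2351/2451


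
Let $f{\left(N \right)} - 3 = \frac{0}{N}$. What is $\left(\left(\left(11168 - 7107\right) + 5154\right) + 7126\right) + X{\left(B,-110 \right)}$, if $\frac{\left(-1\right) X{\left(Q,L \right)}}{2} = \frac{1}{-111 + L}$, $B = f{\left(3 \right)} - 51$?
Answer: $\frac{3611363}{221} \approx 16341.0$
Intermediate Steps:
$f{\left(N \right)} = 3$ ($f{\left(N \right)} = 3 + \frac{0}{N} = 3 + 0 = 3$)
$B = -48$ ($B = 3 - 51 = -48$)
$X{\left(Q,L \right)} = - \frac{2}{-111 + L}$
$\left(\left(\left(11168 - 7107\right) + 5154\right) + 7126\right) + X{\left(B,-110 \right)} = \left(\left(\left(11168 - 7107\right) + 5154\right) + 7126\right) - \frac{2}{-111 - 110} = \left(\left(4061 + 5154\right) + 7126\right) - \frac{2}{-221} = \left(9215 + 7126\right) - - \frac{2}{221} = 16341 + \frac{2}{221} = \frac{3611363}{221}$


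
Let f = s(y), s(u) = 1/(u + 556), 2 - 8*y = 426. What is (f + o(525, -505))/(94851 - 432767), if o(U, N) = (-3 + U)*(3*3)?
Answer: -2363095/169971748 ≈ -0.013903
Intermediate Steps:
y = -53 (y = ¼ - ⅛*426 = ¼ - 213/4 = -53)
o(U, N) = -27 + 9*U (o(U, N) = (-3 + U)*9 = -27 + 9*U)
s(u) = 1/(556 + u)
f = 1/503 (f = 1/(556 - 53) = 1/503 ≈ 0.0019881)
(f + o(525, -505))/(94851 - 432767) = (1/503 + (-27 + 9*525))/(94851 - 432767) = (1/503 + (-27 + 4725))/(-337916) = (1/503 + 4698)*(-1/337916) = (2363095/503)*(-1/337916) = -2363095/169971748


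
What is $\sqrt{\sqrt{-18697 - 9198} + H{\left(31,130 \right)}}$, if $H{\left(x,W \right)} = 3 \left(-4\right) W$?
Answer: $\sqrt{-1560 + i \sqrt{27895}} \approx 2.1113 + 39.553 i$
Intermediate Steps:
$H{\left(x,W \right)} = - 12 W$
$\sqrt{\sqrt{-18697 - 9198} + H{\left(31,130 \right)}} = \sqrt{\sqrt{-18697 - 9198} - 1560} = \sqrt{\sqrt{-27895} - 1560} = \sqrt{i \sqrt{27895} - 1560} = \sqrt{-1560 + i \sqrt{27895}}$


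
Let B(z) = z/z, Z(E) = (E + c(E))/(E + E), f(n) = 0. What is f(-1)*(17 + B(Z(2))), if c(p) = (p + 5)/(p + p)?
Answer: 0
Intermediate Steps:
c(p) = (5 + p)/(2*p) (c(p) = (5 + p)/((2*p)) = (5 + p)*(1/(2*p)) = (5 + p)/(2*p))
Z(E) = (E + (5 + E)/(2*E))/(2*E) (Z(E) = (E + (5 + E)/(2*E))/(E + E) = (E + (5 + E)/(2*E))/((2*E)) = (E + (5 + E)/(2*E))*(1/(2*E)) = (E + (5 + E)/(2*E))/(2*E))
B(z) = 1
f(-1)*(17 + B(Z(2))) = 0*(17 + 1) = 0*18 = 0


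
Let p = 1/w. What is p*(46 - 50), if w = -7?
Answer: 4/7 ≈ 0.57143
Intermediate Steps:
p = -1/7 (p = 1/(-7) = -1/7 ≈ -0.14286)
p*(46 - 50) = -(46 - 50)/7 = -1/7*(-4) = 4/7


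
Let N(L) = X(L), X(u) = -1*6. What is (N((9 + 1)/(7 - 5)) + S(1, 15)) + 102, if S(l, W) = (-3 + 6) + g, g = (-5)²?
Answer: 124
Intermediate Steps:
X(u) = -6
N(L) = -6
g = 25
S(l, W) = 28 (S(l, W) = (-3 + 6) + 25 = 3 + 25 = 28)
(N((9 + 1)/(7 - 5)) + S(1, 15)) + 102 = (-6 + 28) + 102 = 22 + 102 = 124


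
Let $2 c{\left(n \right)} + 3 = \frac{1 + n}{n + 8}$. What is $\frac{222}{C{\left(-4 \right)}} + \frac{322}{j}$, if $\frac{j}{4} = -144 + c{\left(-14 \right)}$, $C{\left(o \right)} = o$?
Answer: $- \frac{194295}{3466} \approx -56.057$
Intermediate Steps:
$c{\left(n \right)} = - \frac{3}{2} + \frac{1 + n}{2 \left(8 + n\right)}$ ($c{\left(n \right)} = - \frac{3}{2} + \frac{\left(1 + n\right) \frac{1}{n + 8}}{2} = - \frac{3}{2} + \frac{\left(1 + n\right) \frac{1}{8 + n}}{2} = - \frac{3}{2} + \frac{\frac{1}{8 + n} \left(1 + n\right)}{2} = - \frac{3}{2} + \frac{1 + n}{2 \left(8 + n\right)}$)
$j = - \frac{1733}{3}$ ($j = 4 \left(-144 + \frac{- \frac{23}{2} - -14}{8 - 14}\right) = 4 \left(-144 + \frac{- \frac{23}{2} + 14}{-6}\right) = 4 \left(-144 - \frac{5}{12}\right) = 4 \left(- \frac{1733}{12}\right) = - \frac{1733}{3} \approx -577.67$)
$\frac{222}{C{\left(-4 \right)}} + \frac{322}{j} = \frac{222}{-4} + \frac{322}{- \frac{1733}{3}} = 222 \left(- \frac{1}{4}\right) + 322 \left(- \frac{3}{1733}\right) = - \frac{111}{2} - \frac{966}{1733} = - \frac{194295}{3466}$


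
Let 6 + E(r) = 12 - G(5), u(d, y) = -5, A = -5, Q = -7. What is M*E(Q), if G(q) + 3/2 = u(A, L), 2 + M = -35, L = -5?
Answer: -925/2 ≈ -462.50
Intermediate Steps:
M = -37 (M = -2 - 35 = -37)
G(q) = -13/2 (G(q) = -3/2 - 5 = -13/2)
E(r) = 25/2 (E(r) = -6 + (12 - 1*(-13/2)) = -6 + (12 + 13/2) = -6 + 37/2 = 25/2)
M*E(Q) = -37*25/2 = -925/2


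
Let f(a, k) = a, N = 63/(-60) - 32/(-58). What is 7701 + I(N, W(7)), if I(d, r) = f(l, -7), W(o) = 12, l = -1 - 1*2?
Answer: 7698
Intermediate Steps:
l = -3 (l = -1 - 2 = -3)
N = -289/580 (N = 63*(-1/60) - 32*(-1/58) = -21/20 + 16/29 = -289/580 ≈ -0.49828)
I(d, r) = -3
7701 + I(N, W(7)) = 7701 - 3 = 7698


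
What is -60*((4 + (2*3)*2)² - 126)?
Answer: -7800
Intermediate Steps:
-60*((4 + (2*3)*2)² - 126) = -60*((4 + 6*2)² - 126) = -60*((4 + 12)² - 126) = -60*(16² - 126) = -60*(256 - 126) = -60*130 = -7800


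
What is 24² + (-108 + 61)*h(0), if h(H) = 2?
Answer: 482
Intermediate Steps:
24² + (-108 + 61)*h(0) = 24² + (-108 + 61)*2 = 576 - 47*2 = 576 - 94 = 482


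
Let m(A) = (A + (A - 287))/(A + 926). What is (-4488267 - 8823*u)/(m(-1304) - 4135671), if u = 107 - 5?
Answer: 678914838/521093581 ≈ 1.3029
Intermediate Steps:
u = 102
m(A) = (-287 + 2*A)/(926 + A) (m(A) = (A + (-287 + A))/(926 + A) = (-287 + 2*A)/(926 + A))
(-4488267 - 8823*u)/(m(-1304) - 4135671) = (-4488267 - 8823*102)/((-287 + 2*(-1304))/(926 - 1304) - 4135671) = (-4488267 - 899946)/((-287 - 2608)/(-378) - 4135671) = -5388213/(-1/378*(-2895) - 4135671) = -5388213/(965/126 - 4135671) = -5388213/(-521093581/126) = -5388213*(-126/521093581) = 678914838/521093581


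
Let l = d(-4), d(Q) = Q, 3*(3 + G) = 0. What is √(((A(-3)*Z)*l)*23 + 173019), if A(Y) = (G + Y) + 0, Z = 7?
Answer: √176883 ≈ 420.57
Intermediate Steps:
G = -3 (G = -3 + (⅓)*0 = -3 + 0 = -3)
A(Y) = -3 + Y (A(Y) = (-3 + Y) + 0 = -3 + Y)
l = -4
√(((A(-3)*Z)*l)*23 + 173019) = √((((-3 - 3)*7)*(-4))*23 + 173019) = √((-6*7*(-4))*23 + 173019) = √(-42*(-4)*23 + 173019) = √(168*23 + 173019) = √(3864 + 173019) = √176883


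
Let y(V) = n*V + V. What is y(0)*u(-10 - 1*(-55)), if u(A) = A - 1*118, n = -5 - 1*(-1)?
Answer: 0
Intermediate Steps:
n = -4 (n = -5 + 1 = -4)
u(A) = -118 + A (u(A) = A - 118 = -118 + A)
y(V) = -3*V (y(V) = -4*V + V = -3*V)
y(0)*u(-10 - 1*(-55)) = (-3*0)*(-118 + (-10 - 1*(-55))) = 0*(-118 + (-10 + 55)) = 0*(-118 + 45) = 0*(-73) = 0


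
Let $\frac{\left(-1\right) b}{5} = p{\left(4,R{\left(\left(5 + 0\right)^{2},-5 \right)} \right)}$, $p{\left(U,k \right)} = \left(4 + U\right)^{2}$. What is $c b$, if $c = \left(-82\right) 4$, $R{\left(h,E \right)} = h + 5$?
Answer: $104960$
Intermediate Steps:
$R{\left(h,E \right)} = 5 + h$
$b = -320$ ($b = - 5 \left(4 + 4\right)^{2} = - 5 \cdot 8^{2} = \left(-5\right) 64 = -320$)
$c = -328$
$c b = \left(-328\right) \left(-320\right) = 104960$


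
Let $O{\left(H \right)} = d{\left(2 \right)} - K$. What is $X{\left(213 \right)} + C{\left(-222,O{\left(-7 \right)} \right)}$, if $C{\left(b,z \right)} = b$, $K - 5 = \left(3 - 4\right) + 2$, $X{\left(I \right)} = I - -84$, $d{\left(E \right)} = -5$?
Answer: $75$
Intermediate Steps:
$X{\left(I \right)} = 84 + I$ ($X{\left(I \right)} = I + 84 = 84 + I$)
$K = 6$ ($K = 5 + \left(\left(3 - 4\right) + 2\right) = 5 + \left(-1 + 2\right) = 5 + 1 = 6$)
$O{\left(H \right)} = -11$ ($O{\left(H \right)} = -5 - 6 = -11$)
$X{\left(213 \right)} + C{\left(-222,O{\left(-7 \right)} \right)} = \left(84 + 213\right) - 222 = 297 - 222 = 75$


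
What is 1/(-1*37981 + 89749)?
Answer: 1/51768 ≈ 1.9317e-5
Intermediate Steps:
1/(-1*37981 + 89749) = 1/(-37981 + 89749) = 1/51768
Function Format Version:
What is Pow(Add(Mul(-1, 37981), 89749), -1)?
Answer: Rational(1, 51768) ≈ 1.9317e-5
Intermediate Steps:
Pow(Add(Mul(-1, 37981), 89749), -1) = Pow(Add(-37981, 89749), -1) = Pow(51768, -1) = Rational(1, 51768)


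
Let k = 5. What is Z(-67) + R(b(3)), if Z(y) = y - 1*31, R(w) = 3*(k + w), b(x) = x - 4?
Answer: -86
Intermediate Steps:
b(x) = -4 + x
R(w) = 15 + 3*w (R(w) = 3*(5 + w) = 15 + 3*w)
Z(y) = -31 + y (Z(y) = y - 31 = -31 + y)
Z(-67) + R(b(3)) = (-31 - 67) + (15 + 3*(-4 + 3)) = -98 + (15 + 3*(-1)) = -98 + (15 - 3) = -98 + 12 = -86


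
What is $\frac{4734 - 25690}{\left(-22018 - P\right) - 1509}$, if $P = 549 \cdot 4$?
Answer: $\frac{20956}{25723} \approx 0.81468$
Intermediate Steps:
$P = 2196$
$\frac{4734 - 25690}{\left(-22018 - P\right) - 1509} = \frac{4734 - 25690}{\left(-22018 - 2196\right) - 1509} = - \frac{20956}{\left(-22018 - 2196\right) - 1509} = - \frac{20956}{-24214 - 1509} = - \frac{20956}{-25723} = \left(-20956\right) \left(- \frac{1}{25723}\right) = \frac{20956}{25723}$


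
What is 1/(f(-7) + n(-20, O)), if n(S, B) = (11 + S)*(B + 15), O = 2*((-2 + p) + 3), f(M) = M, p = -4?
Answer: -1/88 ≈ -0.011364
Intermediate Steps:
O = -6 (O = 2*((-2 - 4) + 3) = 2*(-6 + 3) = 2*(-3) = -6)
n(S, B) = (11 + S)*(15 + B)
1/(f(-7) + n(-20, O)) = 1/(-7 + (165 + 11*(-6) + 15*(-20) - 6*(-20))) = 1/(-7 + (165 - 66 - 300 + 120)) = 1/(-7 - 81) = 1/(-88) = -1/88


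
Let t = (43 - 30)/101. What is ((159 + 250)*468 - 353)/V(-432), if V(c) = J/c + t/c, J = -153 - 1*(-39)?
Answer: 8336286288/11501 ≈ 7.2483e+5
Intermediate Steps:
J = -114 (J = -153 + 39 = -114)
t = 13/101 (t = 13*(1/101) = 13/101 ≈ 0.12871)
V(c) = -11501/(101*c) (V(c) = -114/c + 13/(101*c) = -11501/(101*c))
((159 + 250)*468 - 353)/V(-432) = ((159 + 250)*468 - 353)/((-11501/101/(-432))) = (409*468 - 353)/((-11501/101*(-1/432))) = (191412 - 353)/(11501/43632) = 191059*(43632/11501) = 8336286288/11501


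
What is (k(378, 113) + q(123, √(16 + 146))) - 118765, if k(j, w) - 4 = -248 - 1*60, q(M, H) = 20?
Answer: -119049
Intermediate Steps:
k(j, w) = -304 (k(j, w) = 4 + (-248 - 1*60) = 4 + (-248 - 60) = 4 - 308 = -304)
(k(378, 113) + q(123, √(16 + 146))) - 118765 = (-304 + 20) - 118765 = -284 - 118765 = -119049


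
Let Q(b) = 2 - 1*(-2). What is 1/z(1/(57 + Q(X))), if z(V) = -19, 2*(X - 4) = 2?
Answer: -1/19 ≈ -0.052632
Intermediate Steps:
X = 5 (X = 4 + (½)*2 = 4 + 1 = 5)
Q(b) = 4 (Q(b) = 2 + 2 = 4)
1/z(1/(57 + Q(X))) = 1/(-19) = -1/19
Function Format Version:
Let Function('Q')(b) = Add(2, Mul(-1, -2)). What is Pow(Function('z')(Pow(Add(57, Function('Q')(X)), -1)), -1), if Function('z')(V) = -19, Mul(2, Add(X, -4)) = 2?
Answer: Rational(-1, 19) ≈ -0.052632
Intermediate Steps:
X = 5 (X = Add(4, Mul(Rational(1, 2), 2)) = Add(4, 1) = 5)
Function('Q')(b) = 4 (Function('Q')(b) = Add(2, 2) = 4)
Pow(Function('z')(Pow(Add(57, Function('Q')(X)), -1)), -1) = Pow(-19, -1) = Rational(-1, 19)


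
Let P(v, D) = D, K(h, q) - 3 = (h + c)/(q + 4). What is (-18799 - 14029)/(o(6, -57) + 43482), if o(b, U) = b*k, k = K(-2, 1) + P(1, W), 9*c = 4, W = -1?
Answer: -246210/326191 ≈ -0.75480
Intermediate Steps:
c = 4/9 (c = (⅑)*4 = 4/9 ≈ 0.44444)
K(h, q) = 3 + (4/9 + h)/(4 + q) (K(h, q) = 3 + (h + 4/9)/(q + 4) = 3 + (4/9 + h)/(4 + q))
k = 76/45 (k = (112/9 - 2 + 3*1)/(4 + 1) - 1 = (112/9 - 2 + 3)/5 - 1 = (⅕)*(121/9) - 1 = 121/45 - 1 = 76/45 ≈ 1.6889)
o(b, U) = 76*b/45 (o(b, U) = b*(76/45) = 76*b/45)
(-18799 - 14029)/(o(6, -57) + 43482) = (-18799 - 14029)/((76/45)*6 + 43482) = -32828/(152/15 + 43482) = -32828/652382/15 = -32828*15/652382 = -246210/326191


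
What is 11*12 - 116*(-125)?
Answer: 14632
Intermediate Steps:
11*12 - 116*(-125) = 132 + 14500 = 14632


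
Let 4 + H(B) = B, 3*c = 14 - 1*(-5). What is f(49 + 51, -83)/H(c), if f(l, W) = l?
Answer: 300/7 ≈ 42.857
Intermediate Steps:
c = 19/3 (c = (14 - 1*(-5))/3 = (14 + 5)/3 = (1/3)*19 = 19/3 ≈ 6.3333)
H(B) = -4 + B
f(49 + 51, -83)/H(c) = (49 + 51)/(-4 + 19/3) = 100/(7/3) = 100*(3/7) = 300/7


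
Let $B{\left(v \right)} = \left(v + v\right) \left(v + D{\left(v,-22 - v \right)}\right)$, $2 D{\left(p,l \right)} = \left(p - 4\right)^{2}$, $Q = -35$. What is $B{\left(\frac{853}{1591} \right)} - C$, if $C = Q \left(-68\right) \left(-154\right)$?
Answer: $\frac{1476102515200971}{4027268071} \approx 3.6653 \cdot 10^{5}$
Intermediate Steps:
$D{\left(p,l \right)} = \frac{\left(-4 + p\right)^{2}}{2}$ ($D{\left(p,l \right)} = \frac{\left(p - 4\right)^{2}}{2} = \frac{\left(-4 + p\right)^{2}}{2}$)
$C = -366520$ ($C = \left(-35\right) \left(-68\right) \left(-154\right) = 2380 \left(-154\right) = -366520$)
$B{\left(v \right)} = 2 v \left(v + \frac{\left(-4 + v\right)^{2}}{2}\right)$ ($B{\left(v \right)} = \left(v + v\right) \left(v + \frac{\left(-4 + v\right)^{2}}{2}\right) = 2 v \left(v + \frac{\left(-4 + v\right)^{2}}{2}\right)$)
$B{\left(\frac{853}{1591} \right)} - C = \frac{853}{1591} \left(\left(-4 + \frac{853}{1591}\right)^{2} + 2 \cdot \frac{853}{1591}\right) - -366520 = 853 \cdot \frac{1}{1591} \left(\left(-4 + 853 \cdot \frac{1}{1591}\right)^{2} + 2 \cdot 853 \cdot \frac{1}{1591}\right) + 366520 = \frac{853 \left(\left(-4 + \frac{853}{1591}\right)^{2} + 2 \cdot \frac{853}{1591}\right)}{1591} + 366520 = \frac{853 \left(\left(- \frac{5511}{1591}\right)^{2} + \frac{1706}{1591}\right)}{1591} + 366520 = \frac{853 \left(\frac{30371121}{2531281} + \frac{1706}{1591}\right)}{1591} + 366520 = \frac{853}{1591} \cdot \frac{33085367}{2531281} + 366520 = \frac{28221818051}{4027268071} + 366520 = \frac{1476102515200971}{4027268071}$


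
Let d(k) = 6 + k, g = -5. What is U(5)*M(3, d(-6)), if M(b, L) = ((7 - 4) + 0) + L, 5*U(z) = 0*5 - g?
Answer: 3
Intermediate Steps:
U(z) = 1 (U(z) = (0*5 - 1*(-5))/5 = (0 + 5)/5 = (1/5)*5 = 1)
M(b, L) = 3 + L (M(b, L) = (3 + 0) + L = 3 + L)
U(5)*M(3, d(-6)) = 1*(3 + (6 - 6)) = 1*(3 + 0) = 1*3 = 3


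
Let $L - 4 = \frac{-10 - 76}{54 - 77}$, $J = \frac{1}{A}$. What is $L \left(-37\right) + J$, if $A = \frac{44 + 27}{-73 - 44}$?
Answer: $- \frac{470297}{1633} \approx -288.0$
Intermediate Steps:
$A = - \frac{71}{117}$ ($A = \frac{71}{-117} = 71 \left(- \frac{1}{117}\right) = - \frac{71}{117} \approx -0.60684$)
$J = - \frac{117}{71}$ ($J = \frac{1}{- \frac{71}{117}} = - \frac{117}{71} \approx -1.6479$)
$L = \frac{178}{23}$ ($L = 4 + \frac{-10 - 76}{54 - 77} = 4 - \frac{86}{-23} = 4 - - \frac{86}{23} = 4 + \frac{86}{23} = \frac{178}{23} \approx 7.7391$)
$L \left(-37\right) + J = \frac{178}{23} \left(-37\right) - \frac{117}{71} = - \frac{6586}{23} - \frac{117}{71} = - \frac{470297}{1633}$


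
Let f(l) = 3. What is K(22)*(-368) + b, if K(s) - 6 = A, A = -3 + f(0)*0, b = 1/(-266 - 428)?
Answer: -766177/694 ≈ -1104.0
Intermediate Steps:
b = -1/694 (b = 1/(-694) = -1/694 ≈ -0.0014409)
A = -3 (A = -3 + 3*0 = -3 + 0 = -3)
K(s) = 3 (K(s) = 6 - 3 = 3)
K(22)*(-368) + b = 3*(-368) - 1/694 = -1104 - 1/694 = -766177/694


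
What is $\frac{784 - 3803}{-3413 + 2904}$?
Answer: $\frac{3019}{509} \approx 5.9312$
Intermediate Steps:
$\frac{784 - 3803}{-3413 + 2904} = - \frac{3019}{-509} = \left(-3019\right) \left(- \frac{1}{509}\right) = \frac{3019}{509}$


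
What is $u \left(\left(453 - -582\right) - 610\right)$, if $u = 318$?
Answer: $135150$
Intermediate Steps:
$u \left(\left(453 - -582\right) - 610\right) = 318 \left(\left(453 - -582\right) - 610\right) = 318 \left(\left(453 + 582\right) - 610\right) = 318 \left(1035 - 610\right) = 318 \cdot 425 = 135150$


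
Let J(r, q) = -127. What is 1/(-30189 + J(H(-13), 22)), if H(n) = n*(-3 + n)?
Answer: -1/30316 ≈ -3.2986e-5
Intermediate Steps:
1/(-30189 + J(H(-13), 22)) = 1/(-30189 - 127) = 1/(-30316) = -1/30316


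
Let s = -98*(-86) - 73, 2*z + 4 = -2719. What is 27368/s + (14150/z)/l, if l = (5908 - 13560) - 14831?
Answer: 1675738494412/511503201195 ≈ 3.2761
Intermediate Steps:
z = -2723/2 (z = -2 + (½)*(-2719) = -2 - 2719/2 = -2723/2 ≈ -1361.5)
s = 8355 (s = 8428 - 73 = 8355)
l = -22483 (l = -7652 - 14831 = -22483)
27368/s + (14150/z)/l = 27368/8355 + (14150/(-2723/2))/(-22483) = 27368*(1/8355) + (14150*(-2/2723))*(-1/22483) = 27368/8355 - 28300/2723*(-1/22483) = 27368/8355 + 28300/61221209 = 1675738494412/511503201195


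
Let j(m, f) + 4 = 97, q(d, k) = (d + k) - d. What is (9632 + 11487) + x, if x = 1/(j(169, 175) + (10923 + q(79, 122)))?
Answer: 235223423/11138 ≈ 21119.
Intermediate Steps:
q(d, k) = k
j(m, f) = 93 (j(m, f) = -4 + 97 = 93)
x = 1/11138 (x = 1/(93 + (10923 + 122)) = 1/(93 + 11045) = 1/11138 ≈ 8.9783e-5)
(9632 + 11487) + x = (9632 + 11487) + 1/11138 = 21119 + 1/11138 = 235223423/11138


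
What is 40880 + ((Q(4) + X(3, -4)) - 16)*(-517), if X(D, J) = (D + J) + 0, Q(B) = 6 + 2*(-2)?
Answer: 48635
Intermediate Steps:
Q(B) = 2 (Q(B) = 6 - 4 = 2)
X(D, J) = D + J
40880 + ((Q(4) + X(3, -4)) - 16)*(-517) = 40880 + ((2 + (3 - 4)) - 16)*(-517) = 40880 + ((2 - 1) - 16)*(-517) = 40880 + (1 - 16)*(-517) = 40880 - 15*(-517) = 40880 + 7755 = 48635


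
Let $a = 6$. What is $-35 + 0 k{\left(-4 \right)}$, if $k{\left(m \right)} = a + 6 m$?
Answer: $-35$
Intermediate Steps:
$k{\left(m \right)} = 6 + 6 m$
$-35 + 0 k{\left(-4 \right)} = -35 + 0 \left(6 + 6 \left(-4\right)\right) = -35 + 0 \left(6 - 24\right) = -35 + 0 \left(-18\right) = -35 + 0 = -35$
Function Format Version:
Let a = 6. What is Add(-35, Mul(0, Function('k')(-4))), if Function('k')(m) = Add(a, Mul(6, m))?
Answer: -35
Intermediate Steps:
Function('k')(m) = Add(6, Mul(6, m))
Add(-35, Mul(0, Function('k')(-4))) = Add(-35, Mul(0, Add(6, Mul(6, -4)))) = Add(-35, Mul(0, Add(6, -24))) = Add(-35, Mul(0, -18)) = Add(-35, 0) = -35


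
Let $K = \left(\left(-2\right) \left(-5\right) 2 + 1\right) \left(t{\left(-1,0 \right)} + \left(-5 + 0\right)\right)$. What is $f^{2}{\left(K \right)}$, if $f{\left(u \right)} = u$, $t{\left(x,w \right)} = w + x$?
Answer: $15876$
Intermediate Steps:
$K = -126$ ($K = \left(\left(-2\right) \left(-5\right) 2 + 1\right) \left(\left(0 - 1\right) + \left(-5 + 0\right)\right) = \left(10 \cdot 2 + 1\right) \left(-1 - 5\right) = \left(20 + 1\right) \left(-6\right) = 21 \left(-6\right) = -126$)
$f^{2}{\left(K \right)} = \left(-126\right)^{2} = 15876$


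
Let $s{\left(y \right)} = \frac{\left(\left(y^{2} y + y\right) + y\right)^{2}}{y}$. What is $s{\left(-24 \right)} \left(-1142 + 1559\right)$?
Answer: $-3343512672$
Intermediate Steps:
$s{\left(y \right)} = \frac{\left(y^{3} + 2 y\right)^{2}}{y}$ ($s{\left(y \right)} = \frac{\left(\left(y^{3} + y\right) + y\right)^{2}}{y} = \frac{\left(\left(y + y^{3}\right) + y\right)^{2}}{y} = \frac{\left(y^{3} + 2 y\right)^{2}}{y}$)
$s{\left(-24 \right)} \left(-1142 + 1559\right) = - 24 \left(2 + \left(-24\right)^{2}\right)^{2} \left(-1142 + 1559\right) = - 24 \left(2 + 576\right)^{2} \cdot 417 = - 24 \cdot 578^{2} \cdot 417 = \left(-24\right) 334084 \cdot 417 = \left(-8018016\right) 417 = -3343512672$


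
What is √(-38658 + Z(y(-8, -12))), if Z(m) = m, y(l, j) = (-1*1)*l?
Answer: 5*I*√1546 ≈ 196.6*I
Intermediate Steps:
y(l, j) = -l
√(-38658 + Z(y(-8, -12))) = √(-38658 - 1*(-8)) = √(-38658 + 8) = √(-38650) = 5*I*√1546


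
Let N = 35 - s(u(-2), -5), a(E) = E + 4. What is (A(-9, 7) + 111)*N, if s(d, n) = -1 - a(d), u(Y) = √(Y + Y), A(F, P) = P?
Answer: 4720 + 236*I ≈ 4720.0 + 236.0*I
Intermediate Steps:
a(E) = 4 + E
u(Y) = √2*√Y (u(Y) = √(2*Y) = √2*√Y)
s(d, n) = -5 - d (s(d, n) = -1 - (4 + d) = -1 + (-4 - d) = -5 - d)
N = 40 + 2*I (N = 35 - (-5 - √2*√(-2)) = 35 - (-5 - √2*I*√2) = 35 - (-5 - 2*I) = 35 + (5 + 2*I) = 40 + 2*I ≈ 40.0 + 2.0*I)
(A(-9, 7) + 111)*N = (7 + 111)*(40 + 2*I) = 118*(40 + 2*I) = 4720 + 236*I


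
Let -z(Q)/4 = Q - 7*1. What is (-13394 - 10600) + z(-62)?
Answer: -23718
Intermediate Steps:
z(Q) = 28 - 4*Q (z(Q) = -4*(Q - 7*1) = -4*(Q - 7) = -4*(-7 + Q) = 28 - 4*Q)
(-13394 - 10600) + z(-62) = (-13394 - 10600) + (28 - 4*(-62)) = -23994 + (28 + 248) = -23994 + 276 = -23718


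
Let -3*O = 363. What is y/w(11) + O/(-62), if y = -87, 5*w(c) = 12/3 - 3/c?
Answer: -291709/2542 ≈ -114.76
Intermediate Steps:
w(c) = 4/5 - 3/(5*c) (w(c) = (12/3 - 3/c)/5 = (12*(1/3) - 3/c)/5 = (4 - 3/c)/5 = 4/5 - 3/(5*c))
O = -121 (O = -1/3*363 = -121)
y/w(11) + O/(-62) = -87*55/(-3 + 4*11) - 121/(-62) = -87*55/(-3 + 44) - 121*(-1/62) = -87/((1/5)*(1/11)*41) + 121/62 = -87/41/55 + 121/62 = -87*55/41 + 121/62 = -4785/41 + 121/62 = -291709/2542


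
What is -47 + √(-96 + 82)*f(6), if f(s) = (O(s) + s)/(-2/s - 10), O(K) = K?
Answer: -47 - 36*I*√14/31 ≈ -47.0 - 4.3452*I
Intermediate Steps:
f(s) = 2*s/(-10 - 2/s) (f(s) = (s + s)/(-2/s - 10) = (2*s)/(-10 - 2/s) = 2*s/(-10 - 2/s))
-47 + √(-96 + 82)*f(6) = -47 + √(-96 + 82)*(-1*6²/(1 + 5*6)) = -47 + √(-14)*(-1*36/(1 + 30)) = -47 + (I*√14)*(-1*36/31) = -47 + (I*√14)*(-1*36*1/31) = -47 + (I*√14)*(-36/31) = -47 - 36*I*√14/31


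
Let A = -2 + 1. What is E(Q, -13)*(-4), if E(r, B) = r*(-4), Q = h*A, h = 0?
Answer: 0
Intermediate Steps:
A = -1
Q = 0 (Q = 0*(-1) = 0)
E(r, B) = -4*r
E(Q, -13)*(-4) = -4*0*(-4) = 0*(-4) = 0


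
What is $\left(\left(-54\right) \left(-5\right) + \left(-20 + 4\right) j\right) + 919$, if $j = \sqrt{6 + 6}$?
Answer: $1189 - 32 \sqrt{3} \approx 1133.6$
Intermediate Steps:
$j = 2 \sqrt{3}$ ($j = \sqrt{12} = 2 \sqrt{3} \approx 3.4641$)
$\left(\left(-54\right) \left(-5\right) + \left(-20 + 4\right) j\right) + 919 = \left(\left(-54\right) \left(-5\right) + \left(-20 + 4\right) 2 \sqrt{3}\right) + 919 = \left(270 - 16 \cdot 2 \sqrt{3}\right) + 919 = \left(270 - 32 \sqrt{3}\right) + 919 = 1189 - 32 \sqrt{3}$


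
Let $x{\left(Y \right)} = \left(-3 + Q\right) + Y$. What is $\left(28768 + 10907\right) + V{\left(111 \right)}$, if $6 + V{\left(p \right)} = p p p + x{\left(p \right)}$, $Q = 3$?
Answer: $1407411$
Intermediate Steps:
$x{\left(Y \right)} = Y$ ($x{\left(Y \right)} = \left(-3 + 3\right) + Y = 0 + Y = Y$)
$V{\left(p \right)} = -6 + p + p^{3}$ ($V{\left(p \right)} = -6 + \left(p p p + p\right) = -6 + \left(p^{2} p + p\right) = -6 + \left(p^{3} + p\right) = -6 + \left(p + p^{3}\right) = -6 + p + p^{3}$)
$\left(28768 + 10907\right) + V{\left(111 \right)} = \left(28768 + 10907\right) + \left(-6 + 111 + 111^{3}\right) = 39675 + \left(-6 + 111 + 1367631\right) = 39675 + 1367736 = 1407411$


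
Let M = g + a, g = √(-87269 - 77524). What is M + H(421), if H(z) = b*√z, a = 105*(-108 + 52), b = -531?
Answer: -5880 - 531*√421 + I*√164793 ≈ -16775.0 + 405.95*I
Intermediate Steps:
g = I*√164793 (g = √(-164793) = I*√164793 ≈ 405.95*I)
a = -5880 (a = 105*(-56) = -5880)
H(z) = -531*√z
M = -5880 + I*√164793 (M = I*√164793 - 5880 = -5880 + I*√164793 ≈ -5880.0 + 405.95*I)
M + H(421) = (-5880 + I*√164793) - 531*√421 = -5880 - 531*√421 + I*√164793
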